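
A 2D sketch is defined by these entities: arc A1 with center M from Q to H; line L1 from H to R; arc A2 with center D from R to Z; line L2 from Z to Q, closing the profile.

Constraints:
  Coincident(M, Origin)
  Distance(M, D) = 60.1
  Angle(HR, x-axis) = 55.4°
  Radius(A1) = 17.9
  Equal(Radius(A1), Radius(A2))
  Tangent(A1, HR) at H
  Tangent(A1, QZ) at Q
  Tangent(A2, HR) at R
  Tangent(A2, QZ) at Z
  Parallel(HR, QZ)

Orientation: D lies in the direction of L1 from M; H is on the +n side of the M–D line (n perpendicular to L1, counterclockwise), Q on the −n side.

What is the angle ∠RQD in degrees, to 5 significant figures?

14.196°

The slot axis is L1's direction at 55.4°, so u = (cos 55.4°, sin 55.4°) = (0.56784, 0.82314) and n = (−sin 55.4°, cos 55.4°) = (-0.82314, 0.56784). M is at the origin and D lies 60.1 along u from M, so D = 60.1·u = (34.127, 49.470). Tangency of A1 to both parallel lines with radius 17.9 puts H and Q at M ± 17.9·n: H = (-14.734, 10.164), Q = (14.734, -10.164). Equal radii place R and Z the same way about D: R = D + 17.9·n = (19.393, 59.635), Z = D − 17.9·n = (48.862, 39.306). Then cos ∠RQD = QR·QD / (|QR||QD|), giving 14.196°.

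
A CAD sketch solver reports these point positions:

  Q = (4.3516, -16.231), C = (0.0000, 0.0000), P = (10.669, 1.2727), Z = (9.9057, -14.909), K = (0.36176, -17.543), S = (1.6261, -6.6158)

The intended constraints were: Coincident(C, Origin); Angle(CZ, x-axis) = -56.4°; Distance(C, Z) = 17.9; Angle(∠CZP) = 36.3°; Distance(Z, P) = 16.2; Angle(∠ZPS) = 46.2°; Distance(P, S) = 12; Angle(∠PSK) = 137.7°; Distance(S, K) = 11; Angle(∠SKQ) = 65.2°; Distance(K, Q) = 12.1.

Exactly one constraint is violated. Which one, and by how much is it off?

Distance(K, Q) = 12.1 — off by 7.90.

C = (0.00, 0.00) ✓; CZ at -56.40° ✓; |CZ| = 17.90 ✓; ∠CZP = 36.30° ✓; |ZP| = 16.20 ✓; ∠ZPS = 46.20° ✓; |PS| = 12.00 ✓; ∠PSK = 137.7° ✓; |SK| = 11.00 ✓; ∠SKQ = 65.20° ✓; |KQ| = 4.200 ✗.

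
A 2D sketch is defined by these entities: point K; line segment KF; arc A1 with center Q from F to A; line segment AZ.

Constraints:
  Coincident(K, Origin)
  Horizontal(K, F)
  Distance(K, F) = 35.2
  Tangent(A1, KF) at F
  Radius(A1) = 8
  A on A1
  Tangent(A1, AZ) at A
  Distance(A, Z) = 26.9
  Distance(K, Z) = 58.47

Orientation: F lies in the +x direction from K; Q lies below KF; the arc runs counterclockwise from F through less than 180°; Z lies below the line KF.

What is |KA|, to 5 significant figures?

32.510

K is at the origin; KF is horizontal with |KF| = 35.2 and F on the +x side, so F = (35.200, 0.0000). Since A1 is tangent to KF there, QF ⟂ KF, so Q = F + (0, -8) = (35.200, -8.0000). Since QA ⟂ AZ (tangency), |QZ| = √(8.0² + 26.9²) = 28.064 regardless of where A sits on A1. So Z lies on both circle(K, 58.47) and circle(Q, 28.064); the below-KF intersection is Z = (48.441, -32.744). A is the foot of the tangent from Z: A = (29.515, -13.629).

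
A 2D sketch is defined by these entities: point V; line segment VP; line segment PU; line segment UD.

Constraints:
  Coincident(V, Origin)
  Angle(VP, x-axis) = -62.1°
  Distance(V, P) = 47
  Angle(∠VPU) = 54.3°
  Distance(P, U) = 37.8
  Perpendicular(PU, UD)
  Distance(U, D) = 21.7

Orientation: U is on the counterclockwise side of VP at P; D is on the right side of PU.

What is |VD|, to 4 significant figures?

60.76

V is at the origin; VP runs at -62.1° with length 47.0, so P = 47.0·(cos -62.1°, sin -62.1°) = (21.99, -41.54). ∠VPU = 54.3°, so PU runs at -62.1° + (180° − 54.3°) = 63.60° from the x-axis; with |PU| = 37.8, U = P + 37.8·(cos 63.60°, sin 63.60°) = (38.80, -7.679). PU ⟂ UD; with |UD| = 21.7 on the right of PU, D = U + 21.7·(0.8957, -0.4446) = (58.24, -17.33). Then |VD| = |D − V| = 60.76.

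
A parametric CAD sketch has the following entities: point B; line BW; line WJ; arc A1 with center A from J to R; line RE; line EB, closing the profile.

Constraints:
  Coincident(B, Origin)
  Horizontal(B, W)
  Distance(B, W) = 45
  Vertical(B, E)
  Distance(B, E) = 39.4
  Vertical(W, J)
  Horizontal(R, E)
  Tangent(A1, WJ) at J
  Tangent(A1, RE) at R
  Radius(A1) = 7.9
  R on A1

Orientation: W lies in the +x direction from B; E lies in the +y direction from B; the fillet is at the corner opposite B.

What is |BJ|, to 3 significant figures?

54.9

The virtual corner opposite B is at (45.0, 39.4). A1 meets WJ tangentially, so AJ is at right angles to WJ and tangency of A1 to RE means the radius AR is perpendicular to RE, with radius 7.9, so the center A sits 7.9 in from both sides at A = (37.1, 31.5). That places the tangent points at J = (45.0, 31.5) on WJ and R = (37.1, 39.4) on RE. Then |BJ| = |J − B| = 54.9.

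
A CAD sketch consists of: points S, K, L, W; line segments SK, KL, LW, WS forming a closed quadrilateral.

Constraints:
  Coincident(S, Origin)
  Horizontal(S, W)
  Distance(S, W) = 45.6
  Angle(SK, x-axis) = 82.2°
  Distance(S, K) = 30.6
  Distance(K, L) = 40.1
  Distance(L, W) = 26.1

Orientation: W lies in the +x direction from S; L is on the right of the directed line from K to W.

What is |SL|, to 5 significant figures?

21.277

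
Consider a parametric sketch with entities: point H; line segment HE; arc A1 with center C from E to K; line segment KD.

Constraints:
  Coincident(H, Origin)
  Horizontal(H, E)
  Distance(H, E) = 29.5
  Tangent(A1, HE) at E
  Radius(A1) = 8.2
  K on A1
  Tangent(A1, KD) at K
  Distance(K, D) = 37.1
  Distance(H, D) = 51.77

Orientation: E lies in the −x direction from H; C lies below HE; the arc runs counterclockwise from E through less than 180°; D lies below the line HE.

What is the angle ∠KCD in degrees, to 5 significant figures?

77.537°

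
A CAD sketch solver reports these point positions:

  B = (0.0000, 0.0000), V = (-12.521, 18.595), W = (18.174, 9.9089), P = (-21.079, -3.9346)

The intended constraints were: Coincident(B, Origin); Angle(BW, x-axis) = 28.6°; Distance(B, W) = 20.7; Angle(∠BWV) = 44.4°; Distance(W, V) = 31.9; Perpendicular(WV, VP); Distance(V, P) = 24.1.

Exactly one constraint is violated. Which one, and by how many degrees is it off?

Perpendicular(WV, VP) — off by 5.00°.

B = (0.00, 0.00) ✓; BW at 28.60° ✓; |BW| = 20.70 ✓; ∠BWV = 44.40° ✓; |WV| = 31.90 ✓; ∠(WV, VP) = 85.00° ✗; |VP| = 24.10 ✓.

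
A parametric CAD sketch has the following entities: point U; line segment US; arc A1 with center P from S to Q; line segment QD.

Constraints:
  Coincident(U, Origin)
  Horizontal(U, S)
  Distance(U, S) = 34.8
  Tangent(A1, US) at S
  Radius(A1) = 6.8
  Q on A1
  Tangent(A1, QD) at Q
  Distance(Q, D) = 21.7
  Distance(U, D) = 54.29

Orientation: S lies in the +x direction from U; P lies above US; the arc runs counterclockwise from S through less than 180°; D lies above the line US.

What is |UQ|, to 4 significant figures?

41.52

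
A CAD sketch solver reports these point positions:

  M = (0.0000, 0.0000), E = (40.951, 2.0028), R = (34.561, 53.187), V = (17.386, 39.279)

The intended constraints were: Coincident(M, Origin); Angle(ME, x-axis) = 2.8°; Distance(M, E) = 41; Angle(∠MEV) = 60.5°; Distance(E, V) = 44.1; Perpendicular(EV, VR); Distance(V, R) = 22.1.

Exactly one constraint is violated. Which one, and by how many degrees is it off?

Perpendicular(EV, VR) — off by 6.70°.

M = (0.00, 0.00) ✓; ME at 2.800° ✓; |ME| = 41.00 ✓; ∠MEV = 60.50° ✓; |EV| = 44.10 ✓; ∠(EV, VR) = 83.30° ✗; |VR| = 22.10 ✓.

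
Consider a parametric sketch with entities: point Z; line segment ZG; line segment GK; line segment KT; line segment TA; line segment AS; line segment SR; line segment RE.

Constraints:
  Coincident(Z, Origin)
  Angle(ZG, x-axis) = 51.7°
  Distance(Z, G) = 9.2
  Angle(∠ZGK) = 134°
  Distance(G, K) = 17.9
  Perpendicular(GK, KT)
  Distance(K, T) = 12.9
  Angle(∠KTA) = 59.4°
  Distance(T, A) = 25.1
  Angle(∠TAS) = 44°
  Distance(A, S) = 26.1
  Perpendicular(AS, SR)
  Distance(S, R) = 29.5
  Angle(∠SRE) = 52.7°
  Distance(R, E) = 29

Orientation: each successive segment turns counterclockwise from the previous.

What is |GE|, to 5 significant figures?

11.204

AS ⟂ SR, so SR runs at 174.30°; with |SR| = 29.5, R = (-20.686, 32.433). ∠SRE = 52.7° gives RE at -58.400° from the x-axis; with |RE| = 29.0, E = (-5.4899, 7.7330). Then |GE| = |E − G| = 11.204.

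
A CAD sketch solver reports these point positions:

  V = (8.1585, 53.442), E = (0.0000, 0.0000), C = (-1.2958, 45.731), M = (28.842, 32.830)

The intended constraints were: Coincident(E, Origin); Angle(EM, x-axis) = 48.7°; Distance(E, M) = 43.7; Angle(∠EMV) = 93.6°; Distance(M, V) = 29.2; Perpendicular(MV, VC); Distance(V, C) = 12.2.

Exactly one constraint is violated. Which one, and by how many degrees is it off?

Perpendicular(MV, VC) — off by 5.90°.

E = (0.00, 0.00) ✓; EM at 48.70° ✓; |EM| = 43.70 ✓; ∠EMV = 93.60° ✓; |MV| = 29.20 ✓; ∠(MV, VC) = 84.10° ✗; |VC| = 12.20 ✓.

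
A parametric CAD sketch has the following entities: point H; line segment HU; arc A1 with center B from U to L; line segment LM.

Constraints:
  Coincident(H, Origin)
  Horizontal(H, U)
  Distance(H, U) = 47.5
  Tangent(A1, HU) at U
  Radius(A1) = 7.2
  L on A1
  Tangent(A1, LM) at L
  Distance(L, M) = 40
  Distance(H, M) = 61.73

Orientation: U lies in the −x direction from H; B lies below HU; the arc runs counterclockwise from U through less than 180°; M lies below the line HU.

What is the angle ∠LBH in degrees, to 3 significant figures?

168°

Checks: |BL| = 7.200 ✓; ∠(BL, LM) = 90.00° ✓; |LM| = 40.00 ✓; |HM| = 61.73 ✓.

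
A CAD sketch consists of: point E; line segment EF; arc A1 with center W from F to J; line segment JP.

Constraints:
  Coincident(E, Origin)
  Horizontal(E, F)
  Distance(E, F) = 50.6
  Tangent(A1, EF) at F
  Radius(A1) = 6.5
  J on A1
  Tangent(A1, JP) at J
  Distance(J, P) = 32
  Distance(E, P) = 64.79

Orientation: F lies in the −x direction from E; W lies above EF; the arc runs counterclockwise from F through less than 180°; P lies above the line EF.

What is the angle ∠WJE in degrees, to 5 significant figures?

156.47°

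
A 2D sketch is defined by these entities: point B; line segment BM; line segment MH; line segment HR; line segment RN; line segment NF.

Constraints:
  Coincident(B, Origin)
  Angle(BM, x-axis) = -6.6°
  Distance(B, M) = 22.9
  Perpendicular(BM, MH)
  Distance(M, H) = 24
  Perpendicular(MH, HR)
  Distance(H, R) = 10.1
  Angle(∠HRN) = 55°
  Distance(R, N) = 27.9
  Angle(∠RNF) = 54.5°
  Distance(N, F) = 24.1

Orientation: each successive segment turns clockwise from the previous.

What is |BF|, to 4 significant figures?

43.90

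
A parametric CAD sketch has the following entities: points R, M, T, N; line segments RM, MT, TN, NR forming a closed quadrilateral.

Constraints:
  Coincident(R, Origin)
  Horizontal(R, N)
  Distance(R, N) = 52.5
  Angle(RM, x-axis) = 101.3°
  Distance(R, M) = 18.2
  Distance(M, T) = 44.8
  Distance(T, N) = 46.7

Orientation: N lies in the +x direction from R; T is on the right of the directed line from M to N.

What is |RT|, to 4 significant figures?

27.03

Checks: |MT| = 44.80 ✓; |TN| = 46.70 ✓.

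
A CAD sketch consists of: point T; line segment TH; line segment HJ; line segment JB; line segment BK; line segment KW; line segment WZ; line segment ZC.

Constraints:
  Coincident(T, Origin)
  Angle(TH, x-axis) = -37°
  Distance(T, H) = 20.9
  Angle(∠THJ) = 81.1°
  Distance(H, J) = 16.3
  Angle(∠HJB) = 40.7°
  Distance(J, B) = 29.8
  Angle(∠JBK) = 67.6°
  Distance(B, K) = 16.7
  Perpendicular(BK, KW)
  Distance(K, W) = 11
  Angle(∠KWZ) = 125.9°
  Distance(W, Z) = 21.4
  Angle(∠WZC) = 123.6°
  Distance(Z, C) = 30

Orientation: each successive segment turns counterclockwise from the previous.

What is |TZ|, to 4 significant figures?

15.29

The perpendicularity gives KW at right angles to BK, so KW runs at 43.60°; with |KW| = 11.0, W = (16.07, -13.48). ∠KWZ = 125.9° gives WZ at 97.70° from the x-axis; with |WZ| = 21.4, Z = (13.20, 7.724). Then |TZ| = |Z − T| = 15.29.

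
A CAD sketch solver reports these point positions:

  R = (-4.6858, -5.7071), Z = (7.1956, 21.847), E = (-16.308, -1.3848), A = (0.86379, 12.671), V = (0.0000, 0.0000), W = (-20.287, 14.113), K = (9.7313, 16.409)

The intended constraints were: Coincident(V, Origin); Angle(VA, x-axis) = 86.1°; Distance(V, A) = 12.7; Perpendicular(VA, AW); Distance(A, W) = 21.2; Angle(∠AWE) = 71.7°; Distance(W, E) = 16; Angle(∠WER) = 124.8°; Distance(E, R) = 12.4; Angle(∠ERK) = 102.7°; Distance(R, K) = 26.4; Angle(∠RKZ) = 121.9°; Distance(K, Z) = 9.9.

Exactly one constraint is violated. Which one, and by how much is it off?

Distance(K, Z) = 9.9 — off by 3.90.

V = (0.00, 0.00) ✓; VA at 86.10° ✓; |VA| = 12.70 ✓; ∠(VA, AW) = 90.00° ✓; |AW| = 21.20 ✓; ∠AWE = 71.70° ✓; |WE| = 16.00 ✓; ∠WER = 124.8° ✓; |ER| = 12.40 ✓; ∠ERK = 102.7° ✓; |RK| = 26.40 ✓; ∠RKZ = 121.9° ✓; |KZ| = 6.000 ✗.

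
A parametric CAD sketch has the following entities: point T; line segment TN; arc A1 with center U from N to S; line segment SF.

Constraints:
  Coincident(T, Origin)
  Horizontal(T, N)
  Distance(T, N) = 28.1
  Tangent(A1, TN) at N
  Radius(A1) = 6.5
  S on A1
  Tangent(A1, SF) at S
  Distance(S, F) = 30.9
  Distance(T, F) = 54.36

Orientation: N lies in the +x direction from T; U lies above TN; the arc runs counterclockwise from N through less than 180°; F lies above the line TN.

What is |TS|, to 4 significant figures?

34.79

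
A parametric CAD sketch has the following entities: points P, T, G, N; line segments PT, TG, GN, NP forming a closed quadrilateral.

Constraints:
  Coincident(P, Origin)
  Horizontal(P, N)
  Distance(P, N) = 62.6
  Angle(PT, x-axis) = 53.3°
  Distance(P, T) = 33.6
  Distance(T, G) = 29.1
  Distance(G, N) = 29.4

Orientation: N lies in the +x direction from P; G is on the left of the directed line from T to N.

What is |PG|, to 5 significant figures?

55.692

P is at the origin; PN is horizontal with |PN| = 62.6 and N in +x, so N = (62.6, 0). PT runs at 53.3° with |PT| = 33.6, so T = (20.080, 26.940). G is determined by |TG| = 29.1 and |GN| = 29.4 together: it lies at the intersection of circle(T, 29.1) and circle(N, 29.4). With |TN| = 50.336, the foot of the radical line on TN is 24.993 from T and the perpendicular offset is √(29.1² − 24.993²) = 14.904. Taking the left-of-TN solution: G = (49.170, 26.153).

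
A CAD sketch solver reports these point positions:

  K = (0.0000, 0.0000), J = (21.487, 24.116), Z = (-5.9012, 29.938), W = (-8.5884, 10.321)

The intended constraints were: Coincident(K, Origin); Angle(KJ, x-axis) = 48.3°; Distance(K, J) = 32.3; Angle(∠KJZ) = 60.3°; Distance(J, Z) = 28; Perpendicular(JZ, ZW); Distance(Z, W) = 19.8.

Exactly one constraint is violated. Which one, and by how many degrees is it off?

Perpendicular(JZ, ZW) — off by 4.20°.

K = (0.00, 0.00) ✓; KJ at 48.30° ✓; |KJ| = 32.30 ✓; ∠KJZ = 60.30° ✓; |JZ| = 28.00 ✓; ∠(JZ, ZW) = 94.20° ✗; |ZW| = 19.80 ✓.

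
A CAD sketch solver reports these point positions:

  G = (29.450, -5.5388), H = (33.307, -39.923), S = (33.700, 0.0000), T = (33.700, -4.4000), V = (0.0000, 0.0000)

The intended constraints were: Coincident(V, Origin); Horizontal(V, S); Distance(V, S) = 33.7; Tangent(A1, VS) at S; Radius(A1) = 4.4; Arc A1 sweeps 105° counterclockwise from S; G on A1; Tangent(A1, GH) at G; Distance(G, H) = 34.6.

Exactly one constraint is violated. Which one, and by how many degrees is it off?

Tangent(A1, GH) at G — off by 8.60°.

V = (0.00, 0.00) ✓; V.y = 0.00, S.y = 0.00 ✓; |VS| = 33.70 ✓; ∠(TS, SV) = 90.00° ✓; |TS| = 4.400 ✓; bearing(T→G) − bearing(T→S) = 105.0° ✓; |TG| = 4.400 ✓; ∠(TG, GH) = 98.60° ✗; |GH| = 34.60 ✓.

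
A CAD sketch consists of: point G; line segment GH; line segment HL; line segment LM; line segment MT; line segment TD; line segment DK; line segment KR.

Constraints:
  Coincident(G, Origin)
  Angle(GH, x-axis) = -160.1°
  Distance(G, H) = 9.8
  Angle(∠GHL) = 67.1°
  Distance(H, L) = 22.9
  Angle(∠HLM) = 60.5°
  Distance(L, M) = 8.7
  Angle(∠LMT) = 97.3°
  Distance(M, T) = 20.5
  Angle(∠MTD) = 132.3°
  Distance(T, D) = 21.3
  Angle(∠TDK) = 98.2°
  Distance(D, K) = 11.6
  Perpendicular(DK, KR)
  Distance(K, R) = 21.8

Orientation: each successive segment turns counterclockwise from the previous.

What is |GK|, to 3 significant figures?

34.7

G is at the origin; GH runs at -160.1° with length 9.8, so H = (-9.21, -3.34). ∠GHL = 67.1° gives HL at -47.2° from the x-axis; with |HL| = 22.9, L = (6.34, -20.1). ∠HLM = 60.5° gives LM at 72.3° from the x-axis; with |LM| = 8.7, M = (8.99, -11.8). ∠LMT = 97.3° gives MT at 155° from the x-axis; with |MT| = 20.5, T = (-9.59, -3.19). ∠MTD = 132.3° gives TD at -157° from the x-axis; with |TD| = 21.3, D = (-29.2, -11.4). ∠TDK = 98.2° gives DK at -75.5° from the x-axis; with |DK| = 11.6, K = (-26.3, -22.6). Then |GK| = |K − G| = 34.7.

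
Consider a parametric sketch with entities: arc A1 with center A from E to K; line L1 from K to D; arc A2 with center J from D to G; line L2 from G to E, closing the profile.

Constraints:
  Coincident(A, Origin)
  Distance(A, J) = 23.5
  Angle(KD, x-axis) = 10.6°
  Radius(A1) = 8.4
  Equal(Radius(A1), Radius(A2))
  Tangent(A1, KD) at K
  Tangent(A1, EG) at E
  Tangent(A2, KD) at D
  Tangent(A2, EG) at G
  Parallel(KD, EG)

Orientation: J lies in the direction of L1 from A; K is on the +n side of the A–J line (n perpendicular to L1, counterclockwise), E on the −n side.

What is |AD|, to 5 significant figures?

24.956

The slot axis is L1's direction at 10.6°, so u = (cos 10.6°, sin 10.6°) = (0.98294, 0.18395) and n = (−sin 10.6°, cos 10.6°) = (-0.18395, 0.98294). A is at the origin and J lies 23.5 along u from A, so J = 23.5·u = (23.099, 4.3229). Tangency of A1 to both parallel lines with radius 8.4 puts K and E at A ± 8.4·n: K = (-1.5452, 8.2567), E = (1.5452, -8.2567). Equal radii place D and G the same way about J: D = J + 8.4·n = (21.554, 12.580), G = J − 8.4·n = (24.644, -3.9338). Then |AD| = |D − A| = 24.956.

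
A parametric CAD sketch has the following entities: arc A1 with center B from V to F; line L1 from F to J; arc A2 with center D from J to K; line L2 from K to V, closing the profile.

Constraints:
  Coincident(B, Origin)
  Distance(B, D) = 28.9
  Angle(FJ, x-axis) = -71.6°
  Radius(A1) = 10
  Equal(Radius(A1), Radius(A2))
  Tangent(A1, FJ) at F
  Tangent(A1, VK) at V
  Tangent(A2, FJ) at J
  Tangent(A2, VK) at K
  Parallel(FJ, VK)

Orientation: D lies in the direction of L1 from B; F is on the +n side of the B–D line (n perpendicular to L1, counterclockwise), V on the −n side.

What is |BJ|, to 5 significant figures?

30.581

The slot axis is L1's direction at -71.6°, so u = (cos -71.6°, sin -71.6°) = (0.31565, -0.94888) and n = (−sin -71.6°, cos -71.6°) = (0.94888, 0.31565). B is at the origin and D lies 28.9 along u from B, so D = 28.9·u = (9.1223, -27.423). Tangency of A1 to both parallel lines with radius 10.0 puts F and V at B ± 10.0·n: F = (9.4888, 3.1565), V = (-9.4888, -3.1565). Equal radii place J and K the same way about D: J = D + 10.0·n = (18.611, -24.266), K = D − 10.0·n = (-0.36650, -30.579). Then |BJ| = |J − B| = 30.581.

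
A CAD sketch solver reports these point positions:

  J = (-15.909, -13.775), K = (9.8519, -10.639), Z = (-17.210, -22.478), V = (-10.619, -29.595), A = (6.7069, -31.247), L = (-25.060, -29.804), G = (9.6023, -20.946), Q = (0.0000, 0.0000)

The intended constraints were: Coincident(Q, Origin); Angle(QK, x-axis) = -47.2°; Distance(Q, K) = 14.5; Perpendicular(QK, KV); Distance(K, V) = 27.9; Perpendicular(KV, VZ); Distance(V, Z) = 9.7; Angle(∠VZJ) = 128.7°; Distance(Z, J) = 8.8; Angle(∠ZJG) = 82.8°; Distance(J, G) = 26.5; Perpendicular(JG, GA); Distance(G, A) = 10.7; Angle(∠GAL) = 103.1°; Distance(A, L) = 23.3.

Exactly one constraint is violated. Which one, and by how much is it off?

Distance(A, L) = 23.3 — off by 8.50.

Q = (0.00, 0.00) ✓; QK at -47.20° ✓; |QK| = 14.50 ✓; ∠(QK, KV) = 90.00° ✓; |KV| = 27.90 ✓; ∠(KV, VZ) = 90.00° ✓; |VZ| = 9.700 ✓; ∠VZJ = 128.7° ✓; |ZJ| = 8.800 ✓; ∠ZJG = 82.80° ✓; |JG| = 26.50 ✓; ∠(JG, GA) = 90.00° ✓; |GA| = 10.70 ✓; ∠GAL = 103.1° ✓; |AL| = 31.80 ✗.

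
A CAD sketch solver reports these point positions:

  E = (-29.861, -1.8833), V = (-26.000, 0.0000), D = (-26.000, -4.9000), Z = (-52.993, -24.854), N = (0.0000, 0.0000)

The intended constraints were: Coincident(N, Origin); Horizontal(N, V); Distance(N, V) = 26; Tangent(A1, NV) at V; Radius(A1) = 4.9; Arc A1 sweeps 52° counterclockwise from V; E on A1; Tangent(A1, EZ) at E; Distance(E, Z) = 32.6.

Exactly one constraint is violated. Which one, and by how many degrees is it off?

Tangent(A1, EZ) at E — off by 7.20°.

N = (0.00, 0.00) ✓; N.y = 0.00, V.y = 0.00 ✓; |NV| = 26.00 ✓; ∠(DV, VN) = 90.00° ✓; |DV| = 4.900 ✓; bearing(D→E) − bearing(D→V) = 52.00° ✓; |DE| = 4.900 ✓; ∠(DE, EZ) = 97.20° ✗; |EZ| = 32.60 ✓.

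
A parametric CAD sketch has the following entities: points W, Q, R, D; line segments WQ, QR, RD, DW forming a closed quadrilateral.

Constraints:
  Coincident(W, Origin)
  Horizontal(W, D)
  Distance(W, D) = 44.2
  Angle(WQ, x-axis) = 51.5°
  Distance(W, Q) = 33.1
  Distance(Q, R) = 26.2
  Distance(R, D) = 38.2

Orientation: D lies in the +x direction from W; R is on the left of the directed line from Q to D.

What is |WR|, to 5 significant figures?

58.073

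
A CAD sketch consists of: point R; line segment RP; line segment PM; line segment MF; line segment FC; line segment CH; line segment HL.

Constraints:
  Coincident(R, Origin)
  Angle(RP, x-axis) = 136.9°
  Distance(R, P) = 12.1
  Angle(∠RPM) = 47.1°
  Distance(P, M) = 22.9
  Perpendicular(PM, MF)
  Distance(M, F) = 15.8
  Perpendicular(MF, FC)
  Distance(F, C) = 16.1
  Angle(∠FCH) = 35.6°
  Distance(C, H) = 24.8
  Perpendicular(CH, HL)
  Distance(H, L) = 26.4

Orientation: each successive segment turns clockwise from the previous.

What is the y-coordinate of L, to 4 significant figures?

-11.55

R is at the origin; RP runs at 136.9° with length 12.1, so P = (-8.835, 8.268). ∠RPM = 47.1° gives PM at 4.000° from the x-axis; with |PM| = 22.9, M = (14.01, 9.865). PM ⟂ MF, so MF runs at -86.00°; with |MF| = 15.8, F = (15.11, -5.896). MF is perpendicular to FC, so FC runs at -176.0°; with |FC| = 16.1, C = (-0.9494, -7.020). ∠FCH = 35.6° gives CH at 39.60° from the x-axis; with |CH| = 24.8, H = (18.16, 8.789). CH is perpendicular to HL, so HL runs at -50.40°; with |HL| = 26.4, L = (34.99, -11.55). So L.y = -11.55.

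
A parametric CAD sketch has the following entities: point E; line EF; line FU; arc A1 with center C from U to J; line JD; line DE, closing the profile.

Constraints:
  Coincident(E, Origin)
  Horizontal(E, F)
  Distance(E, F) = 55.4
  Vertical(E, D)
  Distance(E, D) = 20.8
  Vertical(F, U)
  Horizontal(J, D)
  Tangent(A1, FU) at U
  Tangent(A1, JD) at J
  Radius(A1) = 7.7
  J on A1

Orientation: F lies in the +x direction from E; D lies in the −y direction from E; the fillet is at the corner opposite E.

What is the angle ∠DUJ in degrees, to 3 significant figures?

37.1°

E is at the origin; EF is horizontal with |EF| = 55.4 and F on the +x side, so F = (55.4, 0.00). ED is vertical with |ED| = 20.8 and D on the −y side, so D = (0.00, -20.8). The virtual corner opposite E is at (55.4, -20.8). The tangent condition forces CU to be normal to FU and tangency of A1 to JD means the radius CJ is perpendicular to JD, with radius 7.7, so the center C sits 7.7 in from both sides at C = (47.7, -13.1). That places the tangent points at U = (55.4, -13.1) on FU and J = (47.7, -20.8) on JD. Then cos ∠DUJ = UD·UJ / (|UD||UJ|), giving 37.1°.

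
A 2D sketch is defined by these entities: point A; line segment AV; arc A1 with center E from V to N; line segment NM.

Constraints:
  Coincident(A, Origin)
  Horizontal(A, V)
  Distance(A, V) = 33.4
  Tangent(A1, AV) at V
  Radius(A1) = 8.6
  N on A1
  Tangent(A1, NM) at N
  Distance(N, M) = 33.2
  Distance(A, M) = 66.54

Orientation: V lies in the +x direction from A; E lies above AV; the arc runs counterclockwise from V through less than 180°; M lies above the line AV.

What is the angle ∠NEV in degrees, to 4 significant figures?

58.32°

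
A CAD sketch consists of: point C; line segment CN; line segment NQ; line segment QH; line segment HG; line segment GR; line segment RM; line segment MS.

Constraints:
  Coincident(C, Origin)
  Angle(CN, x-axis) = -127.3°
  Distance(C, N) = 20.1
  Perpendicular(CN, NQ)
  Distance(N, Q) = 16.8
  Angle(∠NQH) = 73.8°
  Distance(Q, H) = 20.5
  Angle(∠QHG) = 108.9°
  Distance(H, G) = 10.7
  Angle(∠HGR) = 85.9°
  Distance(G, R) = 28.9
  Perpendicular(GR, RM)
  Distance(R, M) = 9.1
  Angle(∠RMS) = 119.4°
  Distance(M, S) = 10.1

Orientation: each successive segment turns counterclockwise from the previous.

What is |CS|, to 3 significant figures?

24.7

C is at the origin; CN runs at -127.3° with length 20.1, so N = (-12.2, -16.0). CN ⟂ NQ, so NQ runs at -37.3°; with |NQ| = 16.8, Q = (1.18, -26.2). ∠NQH = 73.8° gives QH at 68.9° from the x-axis; with |QH| = 20.5, H = (8.56, -7.04). ∠QHG = 108.9° gives HG at 140° from the x-axis; with |HG| = 10.7, G = (0.367, -0.166). ∠HGR = 85.9° gives GR at -126° from the x-axis; with |GR| = 28.9, R = (-16.6, -23.6). GR ⟂ RM, so RM runs at -35.9°; with |RM| = 9.1, M = (-9.21, -28.9). ∠RMS = 119.4° gives MS at 24.7° from the x-axis; with |MS| = 10.1, S = (-0.0320, -24.7). Then |CS| = |S − C| = 24.7.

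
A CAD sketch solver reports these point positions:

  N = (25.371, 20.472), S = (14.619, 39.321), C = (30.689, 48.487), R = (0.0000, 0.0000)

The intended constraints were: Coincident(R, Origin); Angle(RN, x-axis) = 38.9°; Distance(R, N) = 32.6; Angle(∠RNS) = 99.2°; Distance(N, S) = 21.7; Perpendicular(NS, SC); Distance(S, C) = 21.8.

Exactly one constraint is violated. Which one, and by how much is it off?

Distance(S, C) = 21.8 — off by 3.30.

R = (0.00, 0.00) ✓; RN at 38.90° ✓; |RN| = 32.60 ✓; ∠RNS = 99.20° ✓; |NS| = 21.70 ✓; ∠(NS, SC) = 90.00° ✓; |SC| = 18.50 ✗.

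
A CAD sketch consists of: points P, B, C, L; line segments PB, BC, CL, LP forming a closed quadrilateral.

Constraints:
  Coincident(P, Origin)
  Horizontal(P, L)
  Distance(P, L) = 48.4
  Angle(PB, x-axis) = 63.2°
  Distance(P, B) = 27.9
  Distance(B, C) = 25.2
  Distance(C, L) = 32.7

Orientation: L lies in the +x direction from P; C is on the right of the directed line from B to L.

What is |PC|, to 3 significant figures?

15.7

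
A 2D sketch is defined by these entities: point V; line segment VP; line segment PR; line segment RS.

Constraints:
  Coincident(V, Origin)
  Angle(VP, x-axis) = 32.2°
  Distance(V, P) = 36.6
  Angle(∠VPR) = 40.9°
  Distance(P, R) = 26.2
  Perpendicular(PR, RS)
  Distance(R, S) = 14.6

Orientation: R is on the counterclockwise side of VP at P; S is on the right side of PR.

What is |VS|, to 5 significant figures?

38.591

V is at the origin; VP runs at 32.2° with length 36.6, so P = 36.6·(cos 32.2°, sin 32.2°) = (30.971, 19.503). ∠VPR = 40.9°, so PR runs at 32.2° + (180° − 40.9°) = 171.30° from the x-axis; with |PR| = 26.2, R = P + 26.2·(cos 171.30°, sin 171.30°) = (5.0721, 23.466). PR ⟂ RS; with |RS| = 14.6 on the right of PR, S = R + 14.6·(0.15126, 0.98849) = (7.2805, 37.898). Then |VS| = |S − V| = 38.591.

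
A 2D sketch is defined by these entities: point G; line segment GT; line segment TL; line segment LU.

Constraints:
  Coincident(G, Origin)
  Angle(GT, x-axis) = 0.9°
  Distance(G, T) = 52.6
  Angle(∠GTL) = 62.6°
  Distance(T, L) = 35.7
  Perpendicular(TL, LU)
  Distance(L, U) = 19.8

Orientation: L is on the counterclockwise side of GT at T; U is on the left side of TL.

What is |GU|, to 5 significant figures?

29.252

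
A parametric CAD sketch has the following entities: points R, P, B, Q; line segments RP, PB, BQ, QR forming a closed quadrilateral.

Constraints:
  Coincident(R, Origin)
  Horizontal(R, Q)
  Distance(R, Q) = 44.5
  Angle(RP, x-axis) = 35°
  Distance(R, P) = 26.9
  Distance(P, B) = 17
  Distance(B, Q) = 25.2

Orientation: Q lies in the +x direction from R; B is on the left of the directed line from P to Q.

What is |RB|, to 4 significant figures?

43.86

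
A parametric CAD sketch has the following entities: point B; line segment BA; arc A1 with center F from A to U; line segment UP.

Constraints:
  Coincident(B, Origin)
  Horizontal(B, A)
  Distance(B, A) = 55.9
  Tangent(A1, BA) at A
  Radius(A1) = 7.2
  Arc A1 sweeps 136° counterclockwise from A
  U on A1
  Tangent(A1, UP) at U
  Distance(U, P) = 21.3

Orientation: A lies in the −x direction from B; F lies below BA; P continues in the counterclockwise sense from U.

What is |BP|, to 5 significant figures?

53.066

B is at the origin; BA is horizontal with |BA| = 55.9 and A on the −x side, so A = (-55.900, 0.0000). A1 meets BA tangentially, so FA is at right angles to BA, so F = A + (0, -7.2) = (-55.900, -7.2000). On A1, A sits at bearing 90° from F; a 136° counterclockwise sweep puts U at bearing 226°, so U = F + 7.2·(cos 226°, sin 226°) = (-60.902, -12.379). The tangent condition forces FU to be normal to UP, so UP runs along (−sin 226°, cos 226°); with |UP| = 21.3, P = (-45.580, -27.175). Then |BP| = |P − B| = 53.066.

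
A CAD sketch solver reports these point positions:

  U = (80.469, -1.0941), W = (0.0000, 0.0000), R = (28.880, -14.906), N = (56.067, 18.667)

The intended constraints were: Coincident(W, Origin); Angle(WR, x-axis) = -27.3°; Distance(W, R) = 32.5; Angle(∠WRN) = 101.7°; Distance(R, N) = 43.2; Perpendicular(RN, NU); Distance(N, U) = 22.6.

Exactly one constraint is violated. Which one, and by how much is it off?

Distance(N, U) = 22.6 — off by 8.80.

W = (0.00, 0.00) ✓; WR at -27.30° ✓; |WR| = 32.50 ✓; ∠WRN = 101.7° ✓; |RN| = 43.20 ✓; ∠(RN, NU) = 90.00° ✓; |NU| = 31.40 ✗.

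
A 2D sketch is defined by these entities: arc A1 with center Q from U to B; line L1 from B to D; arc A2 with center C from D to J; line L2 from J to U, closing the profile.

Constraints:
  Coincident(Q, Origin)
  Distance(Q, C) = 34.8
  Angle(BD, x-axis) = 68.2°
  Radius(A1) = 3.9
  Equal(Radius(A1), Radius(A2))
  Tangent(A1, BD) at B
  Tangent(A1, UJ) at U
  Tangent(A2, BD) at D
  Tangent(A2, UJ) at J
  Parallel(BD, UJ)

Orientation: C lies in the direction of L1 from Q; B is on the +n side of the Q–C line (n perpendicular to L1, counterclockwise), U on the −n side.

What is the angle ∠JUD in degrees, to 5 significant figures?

12.633°

The slot axis is L1's direction at 68.2°, so u = (cos 68.2°, sin 68.2°) = (0.37137, 0.92849) and n = (−sin 68.2°, cos 68.2°) = (-0.92849, 0.37137). Q is at the origin and C lies 34.8 along u from Q, so C = 34.8·u = (12.924, 32.311). Tangency of A1 to both parallel lines with radius 3.9 puts B and U at Q ± 3.9·n: B = (-3.6211, 1.4483), U = (3.6211, -1.4483). Equal radii place D and J the same way about C: D = C + 3.9·n = (9.3025, 33.760), J = C − 3.9·n = (16.545, 30.863). Then cos ∠JUD = UJ·UD / (|UJ||UD|), giving 12.633°.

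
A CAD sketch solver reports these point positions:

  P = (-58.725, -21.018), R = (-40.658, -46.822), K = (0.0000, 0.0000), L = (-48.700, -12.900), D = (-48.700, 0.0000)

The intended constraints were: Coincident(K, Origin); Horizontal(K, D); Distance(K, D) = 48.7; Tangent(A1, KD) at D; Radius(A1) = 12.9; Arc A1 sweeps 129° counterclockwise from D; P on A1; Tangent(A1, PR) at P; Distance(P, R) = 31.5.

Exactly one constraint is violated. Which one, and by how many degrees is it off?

Tangent(A1, PR) at P — off by 4.00°.

K = (0.00, 0.00) ✓; K.y = 0.00, D.y = 0.00 ✓; |KD| = 48.70 ✓; ∠(LD, DK) = 90.00° ✓; |LD| = 12.90 ✓; bearing(L→P) − bearing(L→D) = 129.0° ✓; |LP| = 12.90 ✓; ∠(LP, PR) = 94.00° ✗; |PR| = 31.50 ✓.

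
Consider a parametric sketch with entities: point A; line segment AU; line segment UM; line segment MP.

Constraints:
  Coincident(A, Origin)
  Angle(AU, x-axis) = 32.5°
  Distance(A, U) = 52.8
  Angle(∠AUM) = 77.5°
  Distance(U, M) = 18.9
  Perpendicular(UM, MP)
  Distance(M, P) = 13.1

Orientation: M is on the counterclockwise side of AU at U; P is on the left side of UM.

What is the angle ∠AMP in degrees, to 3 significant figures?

8.25°

A is at the origin; AU runs at 32.5° with length 52.8, so U = 52.8·(cos 32.5°, sin 32.5°) = (44.5, 28.4). ∠AUM = 77.5°, so UM runs at 32.5° + (180° − 77.5°) = 135° from the x-axis; with |UM| = 18.9, M = U + 18.9·(cos 135°, sin 135°) = (31.2, 41.7). The perpendicularity gives MP at right angles to UM; with |MP| = 13.1 on the left of UM, P = M + 13.1·(-0.707, -0.707) = (21.9, 32.5). Then cos ∠AMP = MA·MP / (|MA||MP|), giving 8.25°.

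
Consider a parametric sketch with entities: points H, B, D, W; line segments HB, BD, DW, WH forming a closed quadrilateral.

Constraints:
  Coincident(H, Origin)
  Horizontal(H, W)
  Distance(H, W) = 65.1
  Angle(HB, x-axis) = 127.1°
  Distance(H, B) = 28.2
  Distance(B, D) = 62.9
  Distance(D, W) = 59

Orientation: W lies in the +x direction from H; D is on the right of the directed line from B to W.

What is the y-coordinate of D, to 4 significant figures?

-31.52

Checks: |HW| = 65.10 ✓; |HB| = 28.20 ✓; |BD| = 62.90 ✓; |DW| = 59.00 ✓.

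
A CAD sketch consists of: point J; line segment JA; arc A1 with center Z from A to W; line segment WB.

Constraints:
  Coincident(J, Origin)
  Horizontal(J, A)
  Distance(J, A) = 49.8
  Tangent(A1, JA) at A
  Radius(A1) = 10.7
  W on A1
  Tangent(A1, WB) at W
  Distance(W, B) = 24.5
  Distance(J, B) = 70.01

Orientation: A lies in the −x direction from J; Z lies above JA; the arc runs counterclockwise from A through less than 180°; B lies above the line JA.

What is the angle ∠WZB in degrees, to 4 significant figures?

66.41°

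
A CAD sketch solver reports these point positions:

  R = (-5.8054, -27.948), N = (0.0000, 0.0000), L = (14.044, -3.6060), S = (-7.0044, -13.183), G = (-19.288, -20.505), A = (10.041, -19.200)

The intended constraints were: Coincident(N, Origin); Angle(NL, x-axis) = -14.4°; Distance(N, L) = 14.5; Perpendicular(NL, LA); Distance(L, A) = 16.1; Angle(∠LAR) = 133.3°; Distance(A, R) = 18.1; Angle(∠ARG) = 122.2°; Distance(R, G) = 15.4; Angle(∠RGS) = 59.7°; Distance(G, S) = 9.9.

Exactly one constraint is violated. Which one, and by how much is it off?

Distance(G, S) = 9.9 — off by 4.40.

N = (0.00, 0.00) ✓; NL at -14.40° ✓; |NL| = 14.50 ✓; ∠(NL, LA) = 90.00° ✓; |LA| = 16.10 ✓; ∠LAR = 133.3° ✓; |AR| = 18.10 ✓; ∠ARG = 122.2° ✓; |RG| = 15.40 ✓; ∠RGS = 59.70° ✓; |GS| = 14.30 ✗.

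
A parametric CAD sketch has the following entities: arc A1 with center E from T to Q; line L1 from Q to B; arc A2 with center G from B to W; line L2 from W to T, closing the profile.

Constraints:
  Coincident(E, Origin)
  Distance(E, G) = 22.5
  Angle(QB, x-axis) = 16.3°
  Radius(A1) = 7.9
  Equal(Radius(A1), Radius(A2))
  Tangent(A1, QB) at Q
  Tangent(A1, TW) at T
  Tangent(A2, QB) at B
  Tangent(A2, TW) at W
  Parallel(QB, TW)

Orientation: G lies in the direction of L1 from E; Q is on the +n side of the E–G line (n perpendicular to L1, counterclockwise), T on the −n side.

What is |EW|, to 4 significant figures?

23.85

The slot axis is L1's direction at 16.3°, so u = (cos 16.3°, sin 16.3°) = (0.9598, 0.2807) and n = (−sin 16.3°, cos 16.3°) = (-0.2807, 0.9598). E is at the origin and G lies 22.5 along u from E, so G = 22.5·u = (21.60, 6.315). Tangency of A1 to both parallel lines with radius 7.9 puts Q and T at E ± 7.9·n: Q = (-2.217, 7.582), T = (2.217, -7.582). Equal radii place B and W the same way about G: B = G + 7.9·n = (19.38, 13.90), W = G − 7.9·n = (23.81, -1.267). Then |EW| = |W − E| = 23.85.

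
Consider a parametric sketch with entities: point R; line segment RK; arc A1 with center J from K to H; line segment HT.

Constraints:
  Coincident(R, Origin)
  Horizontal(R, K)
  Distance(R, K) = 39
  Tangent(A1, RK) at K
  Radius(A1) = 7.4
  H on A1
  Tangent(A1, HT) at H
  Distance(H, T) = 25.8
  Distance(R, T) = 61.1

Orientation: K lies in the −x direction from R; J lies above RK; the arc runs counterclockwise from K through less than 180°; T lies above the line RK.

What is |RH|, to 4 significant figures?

36.37

Checks: R.y = 0.00, K.y = 0.00 ✓; ∠(JK, KR) = 90.00° ✓; |JH| = 7.400 ✓; ∠(JH, HT) = 90.00° ✓; |HT| = 25.80 ✓; |RT| = 61.10 ✓.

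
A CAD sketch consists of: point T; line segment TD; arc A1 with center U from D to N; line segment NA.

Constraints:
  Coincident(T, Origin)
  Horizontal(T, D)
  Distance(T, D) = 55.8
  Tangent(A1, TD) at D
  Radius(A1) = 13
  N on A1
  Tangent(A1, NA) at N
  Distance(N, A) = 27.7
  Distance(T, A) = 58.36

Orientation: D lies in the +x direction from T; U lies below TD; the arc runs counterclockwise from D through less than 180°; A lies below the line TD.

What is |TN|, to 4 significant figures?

44.64

T is at the origin; T and D share the same y with |TD| = 55.8 and D on the +x side, so D = (55.80, 0.000). Tangency of A1 to TD means the radius UD is perpendicular to TD, so U = D + (0, -13) = (55.80, -13.00). Since UN ⟂ NA (tangency), |UA| = √(13.0² + 27.7²) = 30.60 regardless of where N sits on A1. So A lies on both circle(T, 58.36) and circle(U, 30.60); the below-TD intersection is A = (42.14, -40.38). N is the foot of the tangent from A: N = (42.80, -12.69).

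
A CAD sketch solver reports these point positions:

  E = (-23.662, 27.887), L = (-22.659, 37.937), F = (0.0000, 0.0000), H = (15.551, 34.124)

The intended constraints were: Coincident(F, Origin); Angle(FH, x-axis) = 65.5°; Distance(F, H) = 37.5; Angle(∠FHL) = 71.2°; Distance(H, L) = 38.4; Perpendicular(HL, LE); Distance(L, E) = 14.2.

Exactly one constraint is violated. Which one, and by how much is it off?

Distance(L, E) = 14.2 — off by 4.10.

F = (0.00, 0.00) ✓; FH at 65.50° ✓; |FH| = 37.50 ✓; ∠FHL = 71.20° ✓; |HL| = 38.40 ✓; ∠(HL, LE) = 90.00° ✓; |LE| = 10.10 ✗.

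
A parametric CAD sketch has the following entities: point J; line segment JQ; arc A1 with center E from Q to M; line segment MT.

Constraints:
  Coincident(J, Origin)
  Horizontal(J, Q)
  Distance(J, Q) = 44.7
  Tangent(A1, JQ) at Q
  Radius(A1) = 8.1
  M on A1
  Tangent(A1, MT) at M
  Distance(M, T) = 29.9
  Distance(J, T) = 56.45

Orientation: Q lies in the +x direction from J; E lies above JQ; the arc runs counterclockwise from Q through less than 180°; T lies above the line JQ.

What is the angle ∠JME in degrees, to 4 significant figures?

10.05°

Checks: ∠(EQ, QJ) = 90.00° ✓; |EM| = 8.100 ✓; ∠(EM, MT) = 90.00° ✓; |MT| = 29.90 ✓; |JT| = 56.45 ✓.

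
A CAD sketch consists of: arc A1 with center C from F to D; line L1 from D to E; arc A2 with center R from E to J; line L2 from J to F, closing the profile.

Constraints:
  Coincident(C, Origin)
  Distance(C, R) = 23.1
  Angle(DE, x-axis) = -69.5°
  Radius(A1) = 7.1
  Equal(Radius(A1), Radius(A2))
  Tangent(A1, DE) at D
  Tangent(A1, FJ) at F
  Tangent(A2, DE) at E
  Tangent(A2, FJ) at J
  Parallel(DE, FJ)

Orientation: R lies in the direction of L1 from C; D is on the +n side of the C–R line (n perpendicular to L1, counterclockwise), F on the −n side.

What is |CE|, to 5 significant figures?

24.167

The slot axis is L1's direction at -69.5°, so u = (cos -69.5°, sin -69.5°) = (0.35021, -0.93667) and n = (−sin -69.5°, cos -69.5°) = (0.93667, 0.35021). C is at the origin and R lies 23.1 along u from C, so R = 23.1·u = (8.0898, -21.637). Tangency of A1 to both parallel lines with radius 7.1 puts D and F at C ± 7.1·n: D = (6.6504, 2.4865), F = (-6.6504, -2.4865). Equal radii place E and J the same way about R: E = R + 7.1·n = (14.740, -19.151), J = R − 7.1·n = (1.4394, -24.124). Then |CE| = |E − C| = 24.167.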